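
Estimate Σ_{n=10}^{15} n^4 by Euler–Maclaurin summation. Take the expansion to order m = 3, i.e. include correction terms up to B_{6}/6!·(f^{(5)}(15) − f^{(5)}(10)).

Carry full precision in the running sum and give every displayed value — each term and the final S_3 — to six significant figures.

Integral: ∫_10^15 x^4 dx = 131875.
Endpoint term: (f(10) + f(15))/2 = (10000.0 + 50625.0)/2 = 30312.5.
Integral + boundary = 162188.
Order-1 term: 1/12 · (13500.0 − 4000.00) = 791.667.
Partial sum through k=1: 162979.
Order-2 term: −1/720 · (360.000 − 240.000) = -0.166667.
Partial sum through k=2: 162979.
Order-3 term: 1/30240 · (0.00000 − 0.00000) = 0.00000.

S_3 ≈ 162979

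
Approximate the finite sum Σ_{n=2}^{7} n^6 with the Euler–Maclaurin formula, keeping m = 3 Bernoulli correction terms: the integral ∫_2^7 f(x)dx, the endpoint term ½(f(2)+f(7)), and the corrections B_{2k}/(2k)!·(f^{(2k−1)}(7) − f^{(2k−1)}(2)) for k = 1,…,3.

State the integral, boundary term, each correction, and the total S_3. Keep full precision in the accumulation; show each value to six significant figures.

Integral: ∫_2^7 x^6 dx = 117631.
Endpoint term: (f(2) + f(7))/2 = (64.0000 + 117649)/2 = 58856.5.
Integral + boundary = 176487.
k=1: B_{2}/(2)! × [f^{(1)}(7) − f^{(1)}(2)] = 1/12 × (100842 − 192.000) = 8387.50.
Running total after k=1: 184875.
k=2: B_{4}/(4)! × [f^{(3)}(7) − f^{(3)}(2)] = −1/720 × (41160.0 − 960.000) = -55.8333.
Running total after k=2: 184819.
k=3: B_{6}/(6)! × [f^{(5)}(7) − f^{(5)}(2)] = 1/30240 × (5040.00 − 1440.00) = 0.119048.

S_3 ≈ 184819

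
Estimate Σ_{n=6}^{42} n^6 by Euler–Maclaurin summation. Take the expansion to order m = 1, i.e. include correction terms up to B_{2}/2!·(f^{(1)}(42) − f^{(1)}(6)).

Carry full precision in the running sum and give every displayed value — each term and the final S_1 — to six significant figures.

S_1 ≈ 3.57440e+10

∫_6^42 x^6 dx evaluates to 3.29342e+10.
Endpoint term: (f(6) + f(42))/2 = (46656.0 + 5.48903e+09)/2 = 2.74454e+09.
Running total after boundary: 3.56787e+10.
Order-1 term: 1/12 · (7.84147e+08 − 46656.0) = 6.53417e+07.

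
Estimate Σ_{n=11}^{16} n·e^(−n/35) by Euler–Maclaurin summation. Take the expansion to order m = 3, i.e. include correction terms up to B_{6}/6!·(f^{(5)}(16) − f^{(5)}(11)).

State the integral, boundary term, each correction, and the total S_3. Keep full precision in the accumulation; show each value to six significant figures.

S_3 ≈ 54.8025

The integral term ∫_11^16 x·e^(−x/35) dx = 45.7342.
Endpoint term: (f(11) + f(16))/2 = (8.03341 + 10.1294)/2 = 9.08143.
Integral + boundary = 54.8156.
k=1: B_{2}/(2)! × [f^{(1)}(16) − f^{(1)}(11)] = 1/12 × (0.343677 − 0.500784) = -0.0130922.
Running total after k=1: 54.8025.
k=2: B_{4}/(4)! × [f^{(3)}(16) − f^{(3)}(11)] = −1/720 × (0.00131417 − 0.00160115) = 3.98580e-07.
Running total after k=2: 54.8025.
k=3: B_{6}/(6)! × [f^{(5)}(16) − f^{(5)}(11)] = 1/30240 × (1.91656e-06 − 2.28040e-06) = -1.20318e-11.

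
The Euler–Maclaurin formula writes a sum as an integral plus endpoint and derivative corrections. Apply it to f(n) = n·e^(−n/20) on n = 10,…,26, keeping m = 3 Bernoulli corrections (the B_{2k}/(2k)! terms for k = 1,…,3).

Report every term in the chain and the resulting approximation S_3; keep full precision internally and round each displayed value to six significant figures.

∫_10^26 x·e^(−x/20) dx evaluates to 113.189.
Endpoint term: (f(10) + f(26))/2 = (6.06531 + 7.08583)/2 = 6.57557.
So far: 119.765.
k=1: B_{2}/(2)! × [f^{(1)}(26) − f^{(1)}(10)] = 1/12 × (-0.0817595 − 0.303265) = -0.0320854.
Running total after k=1: 119.733.
k=2: B_{4}/(4)! × [f^{(3)}(26) − f^{(3)}(10)] = −1/720 × (0.00115826 − 0.00379082) = 3.65633e-06.
Running total after k=2: 119.733.
k=3: B_{6}/(6)! × [f^{(5)}(26) − f^{(5)}(10)] = 1/30240 × (6.30230e-06 − 1.70587e-05) = -3.55700e-10.

S_3 ≈ 119.733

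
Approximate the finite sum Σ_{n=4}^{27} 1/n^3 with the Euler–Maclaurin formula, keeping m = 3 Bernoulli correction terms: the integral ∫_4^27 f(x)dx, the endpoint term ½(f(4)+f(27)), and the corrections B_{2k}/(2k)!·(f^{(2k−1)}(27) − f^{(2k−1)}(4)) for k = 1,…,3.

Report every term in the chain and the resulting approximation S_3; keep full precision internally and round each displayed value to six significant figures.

∫_4^27 1/x^3 dx evaluates to 0.0305641.
½[f(4) + f(27)] = ½[0.0156250 + 5.08053e-05] = 0.00783790.
Running total after boundary: 0.0384020.
Correction k=1: B_{2}/2! · (f^{(1)}(27) − f^{(1)}(4)) = 1/12 · (-5.64503e-06 − (-0.0117188)) = 0.000976092.
After k=1: 0.0393781.
Correction k=2: B_{4}/4! · (f^{(3)}(27) − f^{(3)}(4)) = −1/720 · (-1.54870e-07 − (-0.0146484)) = -2.03448e-05.
After k=2: 0.0393578.
Correction k=3: B_{6}/6! · (f^{(5)}(27) − f^{(5)}(4)) = 1/30240 · (-8.92258e-09 − (-0.0384521)) = 1.27157e-06.

S_3 ≈ 0.0393591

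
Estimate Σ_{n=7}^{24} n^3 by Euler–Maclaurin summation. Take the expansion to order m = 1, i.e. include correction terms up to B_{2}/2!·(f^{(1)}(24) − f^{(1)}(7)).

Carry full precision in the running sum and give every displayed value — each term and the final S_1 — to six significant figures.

Integral: ∫_7^24 x^3 dx = 82343.8.
Endpoint term: (f(7) + f(24))/2 = (343.000 + 13824.0)/2 = 7083.50.
Running total after boundary: 89427.2.
k=1: B_{2}/(2)! × [f^{(1)}(24) − f^{(1)}(7)] = 1/12 × (1728.00 − 147.000) = 131.750.

S_1 ≈ 89559.0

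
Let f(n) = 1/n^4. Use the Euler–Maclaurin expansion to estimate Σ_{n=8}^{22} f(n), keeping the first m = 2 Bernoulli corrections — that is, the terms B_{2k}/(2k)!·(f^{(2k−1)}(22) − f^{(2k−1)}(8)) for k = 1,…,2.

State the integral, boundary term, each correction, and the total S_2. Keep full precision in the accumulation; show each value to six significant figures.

The integral term ∫_8^22 1/x^4 dx = 0.000619737.
Boundary: ½(f(8) + f(22)) = ½(0.000244141 + 4.26883e-06) = 0.000124205.
So far: 0.000743942.
Order-1 term: 1/12 · (-7.76152e-07 − (-0.000122070)) = 1.01078e-05.
After k=1: 0.000754049.
Order-2 term: −1/720 · (-4.81086e-08 − (-5.72205e-05)) = -7.94060e-08.

S_2 ≈ 0.000753970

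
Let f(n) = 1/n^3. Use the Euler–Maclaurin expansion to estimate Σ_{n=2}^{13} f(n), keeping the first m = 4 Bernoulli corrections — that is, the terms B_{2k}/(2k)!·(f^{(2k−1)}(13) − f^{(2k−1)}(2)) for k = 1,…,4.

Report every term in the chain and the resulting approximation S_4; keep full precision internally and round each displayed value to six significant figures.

S_4 ≈ 0.199262

The integral term ∫_2^13 1/x^3 dx = 0.122041.
Boundary: ½(f(2) + f(13)) = ½(0.125000 + 0.000455166) = 0.0627276.
Integral + boundary = 0.184769.
Correction k=1: B_{2}/2! · (f^{(1)}(13) − f^{(1)}(2)) = 1/12 · (-0.000105038 − (-0.187500)) = 0.0156162.
Partial sum through k=1: 0.200385.
Correction k=2: B_{4}/4! · (f^{(3)}(13) − f^{(3)}(2)) = −1/720 · (-1.24306e-05 − (-0.937500)) = -0.00130207.
Partial sum through k=2: 0.199083.
Correction k=3: B_{6}/6! · (f^{(5)}(13) − f^{(5)}(2)) = 1/30240 · (-3.08925e-06 − (-9.84375)) = 0.000325521.
Partial sum through k=3: 0.199409.
Correction k=4: B_{8}/8! · (f^{(7)}(13) − f^{(7)}(2)) = −1/1209600 · (-1.31613e-06 − (-177.188)) = -0.000146484.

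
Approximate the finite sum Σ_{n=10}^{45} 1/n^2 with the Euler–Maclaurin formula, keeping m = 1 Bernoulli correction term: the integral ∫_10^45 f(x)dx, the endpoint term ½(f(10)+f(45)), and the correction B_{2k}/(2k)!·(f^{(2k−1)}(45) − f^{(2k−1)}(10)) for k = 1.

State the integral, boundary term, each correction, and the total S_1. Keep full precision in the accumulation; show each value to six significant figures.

S_1 ≈ 0.0831895

∫_10^45 1/x^2 dx evaluates to 0.0777778.
Endpoint term: (f(10) + f(45))/2 = (0.0100000 + 0.000493827)/2 = 0.00524691.
So far: 0.0830247.
Order-1 term: 1/12 · (-2.19479e-05 − (-0.00200000)) = 0.000164838.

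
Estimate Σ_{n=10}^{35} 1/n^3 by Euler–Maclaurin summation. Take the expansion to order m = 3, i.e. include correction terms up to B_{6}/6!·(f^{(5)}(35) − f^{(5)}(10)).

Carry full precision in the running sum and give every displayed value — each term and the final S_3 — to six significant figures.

S_3 ≈ 0.00512825

Integral: ∫_10^35 1/x^3 dx = 0.00459184.
Endpoint term: (f(10) + f(35))/2 = (0.00100000 + 2.33236e-05)/2 = 0.000511662.
Integral + boundary = 0.00510350.
k=1: B_{2}/(2)! × [f^{(1)}(35) − f^{(1)}(10)] = 1/12 × (-1.99917e-06 − (-0.000300000)) = 2.48334e-05.
Partial sum through k=1: 0.00512833.
k=2: B_{4}/(4)! × [f^{(3)}(35) − f^{(3)}(10)] = −1/720 × (-3.26395e-08 − (-6.00000e-05)) = -8.32880e-08.
Partial sum through k=2: 0.00512825.
k=3: B_{6}/(6)! × [f^{(5)}(35) − f^{(5)}(10)] = 1/30240 × (-1.11907e-09 − (-2.52000e-05)) = 8.33296e-10.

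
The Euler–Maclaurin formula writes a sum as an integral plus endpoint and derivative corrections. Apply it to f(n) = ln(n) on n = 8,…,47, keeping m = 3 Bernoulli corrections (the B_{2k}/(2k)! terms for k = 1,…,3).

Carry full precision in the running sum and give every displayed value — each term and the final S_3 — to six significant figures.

∫_8^47 ln(x) dx evaluates to 125.321.
Boundary: ½(f(8) + f(47)) = ½(2.07944 + 3.85015) = 2.96479.
So far: 128.286.
Correction k=1: B_{2}/2! · (f^{(1)}(47) − f^{(1)}(8)) = 1/12 · (0.0212766 − 0.125000) = -0.00864362.
Running total after k=1: 128.278.
Correction k=2: B_{4}/4! · (f^{(3)}(47) − f^{(3)}(8)) = −1/720 · (1.92636e-05 − 0.00390625) = 5.39859e-06.
Running total after k=2: 128.278.
Correction k=3: B_{6}/6! · (f^{(5)}(47) − f^{(5)}(8)) = 1/30240 · (1.04646e-07 − 0.000732422) = -2.42168e-08.

S_3 ≈ 128.278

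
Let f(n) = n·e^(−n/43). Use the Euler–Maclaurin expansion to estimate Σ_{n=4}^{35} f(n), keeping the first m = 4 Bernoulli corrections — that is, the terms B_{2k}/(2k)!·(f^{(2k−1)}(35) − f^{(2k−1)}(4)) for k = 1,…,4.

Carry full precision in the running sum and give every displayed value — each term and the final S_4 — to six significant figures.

∫_4^35 x·e^(−x/43) dx evaluates to 355.312.
Boundary: ½(f(4) + f(35)) = ½(3.64469 + 15.5086) = 9.57664.
So far: 364.889.
k=1: B_{2}/(2)! × [f^{(1)}(35) − f^{(1)}(4)] = 1/12 × (0.0824377 − 0.826412) = -0.0619979.
Running total after k=1: 364.827.
k=2: B_{4}/(4)! × [f^{(3)}(35) − f^{(3)}(4)] = −1/720 × (0.000523874 − 0.00143253) = 1.26203e-06.
Running total after k=2: 364.827.
k=3: B_{6}/(6)! × [f^{(5)}(35) − f^{(5)}(4)] = 1/30240 × (5.42544e-07 − 1.30780e-06) = -2.53060e-11.
Running total after k=3: 364.827.
k=4: B_{8}/(8)! × [f^{(7)}(35) − f^{(7)}(4)] = −1/1209600 × (4.33618e-10 − 9.95584e-10) = 4.64588e-16.

S_4 ≈ 364.827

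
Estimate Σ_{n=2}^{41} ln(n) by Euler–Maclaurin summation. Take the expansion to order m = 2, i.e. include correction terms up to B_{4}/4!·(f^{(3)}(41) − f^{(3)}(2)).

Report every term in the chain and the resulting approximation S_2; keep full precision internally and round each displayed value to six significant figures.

Integral: ∫_2^41 ln(x) dx = 111.870.
Endpoint term: (f(2) + f(41))/2 = (0.693147 + 3.71357)/2 = 2.20336.
So far: 114.074.
Correction k=1: B_{2}/2! · (f^{(1)}(41) − f^{(1)}(2)) = 1/12 · (0.0243902 − 0.500000) = -0.0396341.
Running total after k=1: 114.034.
Correction k=2: B_{4}/4! · (f^{(3)}(41) − f^{(3)}(2)) = −1/720 · (2.90187e-05 − 0.250000) = 0.000347182.

S_2 ≈ 114.034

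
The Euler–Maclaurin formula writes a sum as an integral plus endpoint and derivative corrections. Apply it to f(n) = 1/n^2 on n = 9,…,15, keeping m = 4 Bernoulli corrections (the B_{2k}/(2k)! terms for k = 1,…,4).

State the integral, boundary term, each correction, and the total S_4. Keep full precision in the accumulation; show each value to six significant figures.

∫_9^15 1/x^2 dx evaluates to 0.0444444.
Boundary: ½(f(9) + f(15)) = ½(0.0123457 + 0.00444444) = 0.00839506.
Integral + boundary = 0.0528395.
Correction k=1: B_{2}/2! · (f^{(1)}(15) − f^{(1)}(9)) = 1/12 · (-0.000592593 − (-0.00274348)) = 0.000179241.
Running total after k=1: 0.0530187.
Correction k=2: B_{4}/4! · (f^{(3)}(15) − f^{(3)}(9)) = −1/720 · (-3.16049e-05 − (-0.000406442)) = -5.20607e-07.
Running total after k=2: 0.0530182.
Correction k=3: B_{6}/6! · (f^{(5)}(15) − f^{(5)}(9)) = 1/30240 · (-4.21399e-06 − (-0.000150534)) = 4.83863e-09.
Running total after k=3: 0.0530182.
Correction k=4: B_{8}/8! · (f^{(7)}(15) − f^{(7)}(9)) = −1/1209600 · (-1.04882e-06 − (-0.000104073)) = -8.51721e-11.

S_4 ≈ 0.0530182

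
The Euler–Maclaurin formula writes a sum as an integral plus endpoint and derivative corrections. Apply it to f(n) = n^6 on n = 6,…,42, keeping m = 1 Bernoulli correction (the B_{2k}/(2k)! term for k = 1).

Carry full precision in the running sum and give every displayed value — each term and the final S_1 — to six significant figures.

∫_6^42 x^6 dx evaluates to 3.29342e+10.
Endpoint term: (f(6) + f(42))/2 = (46656.0 + 5.48903e+09)/2 = 2.74454e+09.
So far: 3.56787e+10.
k=1: B_{2}/(2)! × [f^{(1)}(42) − f^{(1)}(6)] = 1/12 × (7.84147e+08 − 46656.0) = 6.53417e+07.

S_1 ≈ 3.57440e+10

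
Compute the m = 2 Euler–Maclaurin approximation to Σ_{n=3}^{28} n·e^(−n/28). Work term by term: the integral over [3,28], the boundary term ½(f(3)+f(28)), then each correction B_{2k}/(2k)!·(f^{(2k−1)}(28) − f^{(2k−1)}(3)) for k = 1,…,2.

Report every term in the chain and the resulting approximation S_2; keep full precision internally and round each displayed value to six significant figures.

∫_3^28 x·e^(−x/28) dx evaluates to 202.974.
Endpoint term: (f(3) + f(28))/2 = (2.69519 + 10.3006)/2 = 6.49791.
Integral + boundary = 209.472.
Order-1 term: 1/12 · (0.00000 − 0.802140) = -0.0668450.
Running total after k=1: 209.405.
Order-2 term: −1/720 · (0.000938468 − 0.00331497) = 3.30069e-06.

S_2 ≈ 209.405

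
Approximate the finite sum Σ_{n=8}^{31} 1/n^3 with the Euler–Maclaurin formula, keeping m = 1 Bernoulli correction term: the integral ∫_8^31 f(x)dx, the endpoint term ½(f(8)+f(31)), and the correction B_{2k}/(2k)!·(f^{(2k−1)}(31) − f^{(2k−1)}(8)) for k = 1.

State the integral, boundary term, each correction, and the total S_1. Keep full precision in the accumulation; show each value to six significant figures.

∫_8^31 1/x^3 dx evaluates to 0.00729221.
Boundary: ½(f(8) + f(31)) = ½(0.00195312 + 3.35672e-05) = 0.000993346.
Running total after boundary: 0.00828555.
Correction k=1: B_{2}/2! · (f^{(1)}(31) − f^{(1)}(8)) = 1/12 · (-3.24844e-06 − (-0.000732422)) = 6.07645e-05.

S_1 ≈ 0.00834632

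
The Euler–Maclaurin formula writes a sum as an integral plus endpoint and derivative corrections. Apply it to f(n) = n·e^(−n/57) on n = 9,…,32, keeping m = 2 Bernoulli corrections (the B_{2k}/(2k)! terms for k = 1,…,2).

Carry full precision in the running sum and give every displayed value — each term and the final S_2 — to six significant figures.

S_2 ≈ 331.772

∫_9^32 x·e^(−x/57) dx evaluates to 318.842.
Endpoint term: (f(9) + f(32))/2 = (7.68546 + 18.2531)/2 = 12.9693.
So far: 331.811.
k=1: B_{2}/(2)! × [f^{(1)}(32) − f^{(1)}(9)] = 1/12 × (0.250179 − 0.719107) = -0.0390773.
Partial sum through k=1: 331.772.
k=2: B_{4}/(4)! × [f^{(3)}(32) − f^{(3)}(9)] = −1/720 × (0.000428130 − 0.000746995) = 4.42868e-07.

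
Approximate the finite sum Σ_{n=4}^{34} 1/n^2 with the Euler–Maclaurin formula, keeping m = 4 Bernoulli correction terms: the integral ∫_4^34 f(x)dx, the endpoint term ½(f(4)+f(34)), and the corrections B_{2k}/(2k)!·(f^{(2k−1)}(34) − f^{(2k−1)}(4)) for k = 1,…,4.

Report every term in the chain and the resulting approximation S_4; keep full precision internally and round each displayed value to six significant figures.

Integral: ∫_4^34 1/x^2 dx = 0.220588.
Endpoint term: (f(4) + f(34))/2 = (0.0625000 + 0.000865052)/2 = 0.0316825.
Integral + boundary = 0.252271.
Correction k=1: B_{2}/2! · (f^{(1)}(34) − f^{(1)}(4)) = 1/12 · (-5.08854e-05 − (-0.0312500)) = 0.00259993.
Partial sum through k=1: 0.254871.
Correction k=2: B_{4}/4! · (f^{(3)}(34) − f^{(3)}(4)) = −1/720 · (-5.28222e-07 − (-0.0234375)) = -3.25513e-05.
Partial sum through k=2: 0.254838.
Correction k=3: B_{6}/6! · (f^{(5)}(34) − f^{(5)}(4)) = 1/30240 · (-1.37082e-08 − (-0.0439453)) = 1.45322e-06.
Partial sum through k=3: 0.254840.
Correction k=4: B_{8}/8! · (f^{(7)}(34) − f^{(7)}(4)) = −1/1209600 · (-6.64065e-10 − (-0.153809)) = -1.27157e-07.

S_4 ≈ 0.254839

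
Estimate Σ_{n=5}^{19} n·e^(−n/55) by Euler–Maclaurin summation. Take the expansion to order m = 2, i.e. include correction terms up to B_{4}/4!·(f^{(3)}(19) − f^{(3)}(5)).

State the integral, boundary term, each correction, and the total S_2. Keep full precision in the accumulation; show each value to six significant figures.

S_2 ≈ 141.063

Integral: ∫_5^19 x·e^(−x/55) dx = 132.085.
Endpoint term: (f(5) + f(19))/2 = (4.56550 + 13.4501)/2 = 9.00779.
So far: 141.093.
Order-1 term: 1/12 · (0.463352 − 0.830092) = -0.0305617.
Partial sum through k=1: 141.063.
Order-2 term: −1/720 · (0.000621206 − 0.000878113) = 3.56816e-07.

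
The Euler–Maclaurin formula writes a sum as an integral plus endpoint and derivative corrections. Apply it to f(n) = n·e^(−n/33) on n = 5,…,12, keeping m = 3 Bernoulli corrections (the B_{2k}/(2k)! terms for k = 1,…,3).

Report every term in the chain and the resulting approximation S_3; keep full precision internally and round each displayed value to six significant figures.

S_3 ≈ 51.7004

∫_5^12 x·e^(−x/33) dx evaluates to 45.4050.
Boundary: ½(f(5) + f(12)) = ½(4.29702 + 8.34173) = 6.31938.
Integral + boundary = 51.7243.
Order-1 term: 1/12 · (0.442364 − 0.729192) = -0.0239023.
After k=1: 51.7004.
Order-2 term: −1/720 · (0.00168288 − 0.00224794) = 7.84805e-07.
After k=2: 51.7004.
Order-3 term: 1/30240 · (2.71767e-06 − 3.51357e-06) = -2.63194e-11.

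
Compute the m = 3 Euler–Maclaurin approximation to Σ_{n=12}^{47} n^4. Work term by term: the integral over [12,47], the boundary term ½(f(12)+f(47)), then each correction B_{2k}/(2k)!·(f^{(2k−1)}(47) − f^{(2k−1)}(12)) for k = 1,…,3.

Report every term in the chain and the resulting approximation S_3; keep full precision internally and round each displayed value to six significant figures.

Integral: ∫_12^47 x^4 dx = 4.58192e+07.
Endpoint term: (f(12) + f(47))/2 = (20736.0 + 4.87968e+06)/2 = 2.45021e+06.
Running total after boundary: 4.82694e+07.
Order-1 term: 1/12 · (415292 − 6912.00) = 34031.7.
Running total after k=1: 4.83035e+07.
Order-2 term: −1/720 · (1128.00 − 288.000) = -1.16667.
Running total after k=2: 4.83035e+07.
Order-3 term: 1/30240 · (0.00000 − 0.00000) = 0.00000.

S_3 ≈ 4.83035e+07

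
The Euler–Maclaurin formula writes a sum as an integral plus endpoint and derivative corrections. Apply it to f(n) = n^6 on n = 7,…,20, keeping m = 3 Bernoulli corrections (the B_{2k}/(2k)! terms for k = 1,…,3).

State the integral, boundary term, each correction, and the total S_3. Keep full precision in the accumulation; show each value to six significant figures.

S_3 ≈ 2.16389e+08

The integral term ∫_7^20 x^6 dx = 1.82739e+08.
Endpoint term: (f(7) + f(20))/2 = (117649 + 6.40000e+07)/2 = 3.20588e+07.
So far: 2.14798e+08.
k=1: B_{2}/(2)! × [f^{(1)}(20) − f^{(1)}(7)] = 1/12 × (1.92000e+07 − 100842) = 1.59160e+06.
Partial sum through k=1: 2.16390e+08.
k=2: B_{4}/(4)! × [f^{(3)}(20) − f^{(3)}(7)] = −1/720 × (960000 − 41160.0) = -1276.17.
Partial sum through k=2: 2.16389e+08.
k=3: B_{6}/(6)! × [f^{(5)}(20) − f^{(5)}(7)] = 1/30240 × (14400.0 − 5040.00) = 0.309524.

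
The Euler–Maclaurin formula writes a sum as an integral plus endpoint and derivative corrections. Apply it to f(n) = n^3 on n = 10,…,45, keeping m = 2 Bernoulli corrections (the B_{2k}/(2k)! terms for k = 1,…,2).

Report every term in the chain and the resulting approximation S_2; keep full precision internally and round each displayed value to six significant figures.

∫_10^45 x^3 dx evaluates to 1.02266e+06.
½[f(10) + f(45)] = ½[1000.00 + 91125.0] = 46062.5.
Running total after boundary: 1.06872e+06.
k=1: B_{2}/(2)! × [f^{(1)}(45) − f^{(1)}(10)] = 1/12 × (6075.00 − 300.000) = 481.250.
Partial sum through k=1: 1.06920e+06.
k=2: B_{4}/(4)! × [f^{(3)}(45) − f^{(3)}(10)] = −1/720 × (6.00000 − 6.00000) = 0.00000.

S_2 ≈ 1.06920e+06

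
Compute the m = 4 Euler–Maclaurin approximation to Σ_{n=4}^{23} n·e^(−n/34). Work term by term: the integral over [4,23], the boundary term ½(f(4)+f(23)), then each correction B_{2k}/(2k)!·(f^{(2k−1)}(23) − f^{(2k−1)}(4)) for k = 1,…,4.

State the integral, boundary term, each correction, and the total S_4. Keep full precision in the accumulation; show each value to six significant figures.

Integral: ∫_4^23 x·e^(−x/34) dx = 163.306.
Boundary: ½(f(4) + f(23)) = ½(3.55604 + 11.6934) = 7.62471.
So far: 170.930.
Order-1 term: 1/12 · (0.164485 − 0.784420) = -0.0516613.
After k=1: 170.879.
Order-2 term: −1/720 · (0.00102189 − 0.00221664) = 1.65938e-06.
After k=2: 170.879.
Order-3 term: 1/30240 · (1.64488e-06 − 3.24803e-06) = -5.30141e-11.
After k=3: 170.879.
Order-4 term: −1/1209600 · (2.08113e-09 − 3.96068e-09) = 1.55386e-15.

S_4 ≈ 170.879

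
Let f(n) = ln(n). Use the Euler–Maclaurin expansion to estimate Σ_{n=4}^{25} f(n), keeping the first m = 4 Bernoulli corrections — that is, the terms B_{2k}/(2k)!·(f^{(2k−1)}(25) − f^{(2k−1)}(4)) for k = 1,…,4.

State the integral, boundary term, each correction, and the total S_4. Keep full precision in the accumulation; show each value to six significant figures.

Integral: ∫_4^25 ln(x) dx = 53.9267.
Boundary: ½(f(4) + f(25)) = ½(1.38629 + 3.21888) = 2.30259.
Running total after boundary: 56.2293.
k=1: B_{2}/(2)! × [f^{(1)}(25) − f^{(1)}(4)] = 1/12 × (0.0400000 − 0.250000) = -0.0175000.
Partial sum through k=1: 56.2118.
k=2: B_{4}/(4)! × [f^{(3)}(25) − f^{(3)}(4)] = −1/720 × (0.000128000 − 0.0312500) = 4.32250e-05.
Partial sum through k=2: 56.2118.
k=3: B_{6}/(6)! × [f^{(5)}(25) − f^{(5)}(4)] = 1/30240 × (2.45760e-06 − 0.0234375) = -7.74968e-07.
Partial sum through k=3: 56.2118.
k=4: B_{8}/(8)! × [f^{(7)}(25) − f^{(7)}(4)] = −1/1209600 × (1.17965e-07 − 0.0439453) = 3.63304e-08.

S_4 ≈ 56.2118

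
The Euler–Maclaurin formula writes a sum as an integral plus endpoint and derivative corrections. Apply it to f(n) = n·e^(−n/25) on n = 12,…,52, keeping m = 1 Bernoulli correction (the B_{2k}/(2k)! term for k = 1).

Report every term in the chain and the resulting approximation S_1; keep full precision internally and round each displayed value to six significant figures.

The integral term ∫_12^52 x·e^(−x/25) dx = 331.884.
Boundary: ½(f(12) + f(52)) = ½(7.42540 + 6.49637) = 6.96089.
So far: 338.845.
k=1: B_{2}/(2)! × [f^{(1)}(52) − f^{(1)}(12)] = 1/12 × (-0.134925 − 0.321767) = -0.0380577.

S_1 ≈ 338.807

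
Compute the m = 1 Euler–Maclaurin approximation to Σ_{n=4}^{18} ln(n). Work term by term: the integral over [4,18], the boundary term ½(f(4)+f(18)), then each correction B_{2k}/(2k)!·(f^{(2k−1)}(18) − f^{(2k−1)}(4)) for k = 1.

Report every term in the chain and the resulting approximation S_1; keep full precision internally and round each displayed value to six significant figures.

S_1 ≈ 34.6036

Integral: ∫_4^18 ln(x) dx = 32.4815.
Boundary: ½(f(4) + f(18)) = ½(1.38629 + 2.89037) = 2.13833.
So far: 34.6198.
Order-1 term: 1/12 · (0.0555556 − 0.250000) = -0.0162037.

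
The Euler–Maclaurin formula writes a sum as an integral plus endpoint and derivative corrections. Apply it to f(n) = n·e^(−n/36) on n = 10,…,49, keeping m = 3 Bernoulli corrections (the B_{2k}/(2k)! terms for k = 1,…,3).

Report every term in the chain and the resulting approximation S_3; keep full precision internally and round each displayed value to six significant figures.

S_3 ≈ 479.868

∫_10^49 x·e^(−x/36) dx evaluates to 469.852.
Endpoint term: (f(10) + f(49))/2 = (7.57465 + 12.5624)/2 = 10.0685.
Running total after boundary: 479.921.
Order-1 term: 1/12 · (-0.0925801 − 0.547058) = -0.0533032.
After k=1: 479.868.
Order-2 term: −1/720 · (0.000324206 − 0.00159104) = 1.75949e-06.
After k=2: 479.868.
Order-3 term: 1/30240 · (5.55438e-07 − 2.12961e-06) = -5.20558e-11.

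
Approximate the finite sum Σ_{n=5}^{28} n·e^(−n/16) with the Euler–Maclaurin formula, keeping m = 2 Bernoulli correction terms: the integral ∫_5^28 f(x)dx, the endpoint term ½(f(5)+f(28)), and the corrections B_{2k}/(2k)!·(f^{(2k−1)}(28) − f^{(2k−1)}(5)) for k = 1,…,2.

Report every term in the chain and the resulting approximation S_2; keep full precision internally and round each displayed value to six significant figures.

S_2 ≈ 127.695

∫_5^28 x·e^(−x/16) dx evaluates to 123.486.
Boundary: ½(f(5) + f(28)) = ½(3.65808 + 4.86567) = 4.26187.
Running total after boundary: 127.748.
Correction k=1: B_{2}/2! · (f^{(1)}(28) − f^{(1)}(5)) = 1/12 · (-0.130330 − 0.502986) = -0.0527764.
Running total after k=1: 127.695.
Correction k=2: B_{4}/4! · (f^{(3)}(28) − f^{(3)}(5)) = −1/720 · (0.000848506 − 0.00768054) = 9.48893e-06.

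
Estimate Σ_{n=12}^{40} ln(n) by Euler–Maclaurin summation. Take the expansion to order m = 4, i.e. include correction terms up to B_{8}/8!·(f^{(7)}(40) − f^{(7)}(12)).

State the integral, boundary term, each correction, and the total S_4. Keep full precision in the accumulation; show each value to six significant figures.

The integral term ∫_12^40 ln(x) dx = 89.7363.
½[f(12) + f(40)] = ½[2.48491 + 3.68888] = 3.08689.
Running total after boundary: 92.8232.
Correction k=1: B_{2}/2! · (f^{(1)}(40) − f^{(1)}(12)) = 1/12 · (0.0250000 − 0.0833333) = -0.00486111.
After k=1: 92.8183.
Correction k=2: B_{4}/4! · (f^{(3)}(40) − f^{(3)}(12)) = −1/720 · (3.12500e-05 − 0.00115741) = 1.56411e-06.
After k=2: 92.8183.
Correction k=3: B_{6}/6! · (f^{(5)}(40) − f^{(5)}(12)) = 1/30240 · (2.34375e-07 − 9.64506e-05) = -3.18175e-09.
After k=3: 92.8183.
Correction k=4: B_{8}/8! · (f^{(7)}(40) − f^{(7)}(12)) = −1/1209600 · (4.39453e-09 − 2.00939e-05) = 1.66084e-11.

S_4 ≈ 92.8183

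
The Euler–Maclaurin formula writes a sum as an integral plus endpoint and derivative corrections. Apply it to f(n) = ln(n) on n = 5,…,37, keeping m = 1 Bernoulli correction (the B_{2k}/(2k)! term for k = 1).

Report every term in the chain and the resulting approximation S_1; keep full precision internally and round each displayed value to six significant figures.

S_1 ≈ 96.1525

∫_5^37 ln(x) dx evaluates to 93.5568.
½[f(5) + f(37)] = ½[1.60944 + 3.61092] = 2.61018.
Integral + boundary = 96.1670.
Order-1 term: 1/12 · (0.0270270 − 0.200000) = -0.0144144.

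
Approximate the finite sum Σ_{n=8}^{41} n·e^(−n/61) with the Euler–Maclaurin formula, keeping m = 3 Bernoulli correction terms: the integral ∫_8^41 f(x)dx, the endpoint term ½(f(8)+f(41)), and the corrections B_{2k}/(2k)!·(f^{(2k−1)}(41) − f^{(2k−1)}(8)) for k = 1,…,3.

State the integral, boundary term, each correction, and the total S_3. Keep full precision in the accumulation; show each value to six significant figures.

Integral: ∫_8^41 x·e^(−x/61) dx = 514.592.
½[f(8) + f(41)] = ½[7.01671 + 20.9354] = 13.9760.
Running total after boundary: 528.568.
Order-1 term: 1/12 · (0.167416 − 0.762060) = -0.0495537.
Running total after k=1: 528.519.
Order-2 term: −1/720 · (0.000319445 − 0.000676226) = 4.95529e-07.
Running total after k=2: 528.519.
Order-3 term: 1/30240 · (1.59607e-07 − 3.08426e-07) = -4.92126e-12.

S_3 ≈ 528.519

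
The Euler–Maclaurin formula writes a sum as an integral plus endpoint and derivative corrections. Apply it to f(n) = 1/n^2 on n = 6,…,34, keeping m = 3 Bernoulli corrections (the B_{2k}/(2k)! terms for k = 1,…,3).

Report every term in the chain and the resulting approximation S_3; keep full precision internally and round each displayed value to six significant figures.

∫_6^34 1/x^2 dx evaluates to 0.137255.
Boundary: ½(f(6) + f(34)) = ½(0.0277778 + 0.000865052) = 0.0143214.
So far: 0.151576.
Order-1 term: 1/12 · (-5.08854e-05 − (-0.00925926)) = 0.000767364.
Partial sum through k=1: 0.152344.
Order-2 term: −1/720 · (-5.28222e-07 − (-0.00308642)) = -4.28596e-06.
Partial sum through k=2: 0.152339.
Order-3 term: 1/30240 · (-1.37082e-08 − (-0.00257202)) = 8.50530e-08.

S_3 ≈ 0.152339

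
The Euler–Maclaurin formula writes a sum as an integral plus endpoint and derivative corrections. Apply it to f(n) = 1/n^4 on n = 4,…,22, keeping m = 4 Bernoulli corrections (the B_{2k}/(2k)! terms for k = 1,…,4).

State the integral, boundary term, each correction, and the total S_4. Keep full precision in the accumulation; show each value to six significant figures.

S_4 ≈ 0.00744830

∫_4^22 1/x^4 dx evaluates to 0.00517703.
Boundary: ½(f(4) + f(22)) = ½(0.00390625 + 4.26883e-06) = 0.00195526.
Integral + boundary = 0.00713229.
Correction k=1: B_{2}/2! · (f^{(1)}(22) − f^{(1)}(4)) = 1/12 · (-7.76152e-07 − (-0.00390625)) = 0.000325456.
Partial sum through k=1: 0.00745774.
Correction k=2: B_{4}/4! · (f^{(3)}(22) − f^{(3)}(4)) = −1/720 · (-4.81086e-08 − (-0.00732422)) = -1.01725e-05.
Partial sum through k=2: 0.00744757.
Correction k=3: B_{6}/6! · (f^{(5)}(22) − f^{(5)}(4)) = 1/30240 · (-5.56628e-09 − (-0.0256348)) = 8.47710e-07.
Partial sum through k=3: 0.00744842.
Correction k=4: B_{8}/8! · (f^{(7)}(22) − f^{(7)}(4)) = −1/1209600 · (-1.03505e-09 − (-0.144196)) = -1.19209e-07.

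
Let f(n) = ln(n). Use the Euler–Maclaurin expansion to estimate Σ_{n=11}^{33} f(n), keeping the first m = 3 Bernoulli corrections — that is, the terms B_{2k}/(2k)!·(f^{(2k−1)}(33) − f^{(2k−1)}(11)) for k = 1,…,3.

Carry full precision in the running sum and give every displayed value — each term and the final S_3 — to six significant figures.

S_3 ≈ 69.9501

∫_11^33 ln(x) dx evaluates to 67.0079.
½[f(11) + f(33)] = ½[2.39790 + 3.49651] = 2.94720.
Integral + boundary = 69.9551.
k=1: B_{2}/(2)! × [f^{(1)}(33) − f^{(1)}(11)] = 1/12 × (0.0303030 − 0.0909091) = -0.00505051.
Running total after k=1: 69.9501.
k=2: B_{4}/(4)! × [f^{(3)}(33) − f^{(3)}(11)] = −1/720 × (5.56529e-05 − 0.00150263) = 2.00969e-06.
Running total after k=2: 69.9501.
k=3: B_{6}/(6)! × [f^{(5)}(33) − f^{(5)}(11)] = 1/30240 × (6.13256e-07 − 0.000149021) = -4.90767e-09.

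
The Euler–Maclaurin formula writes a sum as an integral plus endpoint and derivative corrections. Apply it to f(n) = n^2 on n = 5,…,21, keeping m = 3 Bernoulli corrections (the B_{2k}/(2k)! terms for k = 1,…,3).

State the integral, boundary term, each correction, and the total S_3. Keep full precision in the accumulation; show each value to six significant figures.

The integral term ∫_5^21 x^2 dx = 3045.33.
Endpoint term: (f(5) + f(21))/2 = (25.0000 + 441.000)/2 = 233.000.
Integral + boundary = 3278.33.
Order-1 term: 1/12 · (42.0000 − 10.0000) = 2.66667.
Running total after k=1: 3281.00.
Order-2 term: −1/720 · (0.00000 − 0.00000) = 0.00000.
Running total after k=2: 3281.00.
Order-3 term: 1/30240 · (0.00000 − 0.00000) = 0.00000.

S_3 ≈ 3281.00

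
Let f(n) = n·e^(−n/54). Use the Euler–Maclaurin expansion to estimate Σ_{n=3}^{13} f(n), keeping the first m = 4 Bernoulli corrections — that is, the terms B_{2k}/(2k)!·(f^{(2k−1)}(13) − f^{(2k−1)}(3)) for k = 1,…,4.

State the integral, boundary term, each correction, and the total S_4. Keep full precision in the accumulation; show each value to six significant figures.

S_4 ≈ 74.2545

Integral: ∫_3^13 x·e^(−x/54) dx = 67.7510.
Endpoint term: (f(3) + f(13))/2 = (2.83788 + 10.2186)/2 = 6.52823.
Running total after boundary: 74.2793.
Correction k=1: B_{2}/2! · (f^{(1)}(13) − f^{(1)}(3)) = 1/12 · (0.596812 − 0.893406) = -0.0247162.
Partial sum through k=1: 74.2545.
Correction k=2: B_{4}/4! · (f^{(3)}(13) − f^{(3)}(3)) = −1/720 · (0.000743794 − 0.000955187) = 2.93601e-07.
Partial sum through k=2: 74.2545.
Correction k=3: B_{6}/6! · (f^{(5)}(13) − f^{(5)}(3)) = 1/30240 · (4.39959e-07 − 5.50066e-07) = -3.64112e-12.
Partial sum through k=3: 74.2545.
Correction k=4: B_{8}/8! · (f^{(7)}(13) − f^{(7)}(3)) = −1/1209600 · (2.14281e-10 − 2.64940e-10) = 4.18806e-17.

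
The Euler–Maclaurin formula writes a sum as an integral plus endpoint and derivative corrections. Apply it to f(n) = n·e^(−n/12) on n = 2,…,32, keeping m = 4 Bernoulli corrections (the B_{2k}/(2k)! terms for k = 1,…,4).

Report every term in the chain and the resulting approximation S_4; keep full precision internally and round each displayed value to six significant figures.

S_4 ≈ 107.411

The integral term ∫_2^32 x·e^(−x/12) dx = 105.522.
Boundary: ½(f(2) + f(32)) = ½(1.69296 + 2.22347) = 1.95822.
Running total after boundary: 107.480.
Order-1 term: 1/12 · (-0.115806 − 0.705401) = -0.0684339.
Running total after k=1: 107.411.
Order-2 term: −1/720 · (0.000160841 − 0.0166553) = 2.29090e-05.
Running total after k=2: 107.411.
Order-3 term: 1/30240 · (7.81868e-06 − 0.000197306) = -6.26610e-09.
Running total after k=3: 107.411.
Order-4 term: −1/1209600 · (1.00836e-07 − 1.93715e-06) = 1.51811e-12.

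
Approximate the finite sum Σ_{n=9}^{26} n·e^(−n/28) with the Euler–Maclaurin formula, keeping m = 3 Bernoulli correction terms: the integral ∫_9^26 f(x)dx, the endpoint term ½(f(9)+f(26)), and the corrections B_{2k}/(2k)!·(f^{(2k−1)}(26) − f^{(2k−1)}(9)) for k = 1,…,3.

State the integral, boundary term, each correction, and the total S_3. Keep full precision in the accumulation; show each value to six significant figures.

The integral term ∫_9^26 x·e^(−x/28) dx = 153.798.
½[f(9) + f(26)] = ½[6.52601 + 10.2731] = 8.39954.
Running total after boundary: 162.198.
k=1: B_{2}/(2)! × [f^{(1)}(26) − f^{(1)}(9)] = 1/12 × (0.0282227 − 0.492041) = -0.0386515.
Partial sum through k=1: 162.159.
k=2: B_{4}/(4)! × [f^{(3)}(26) − f^{(3)}(9)] = −1/720 × (0.00104395 − 0.00247738) = 1.99087e-06.
Partial sum through k=2: 162.159.
k=3: B_{6}/(6)! × [f^{(5)}(26) − f^{(5)}(9)] = 1/30240 × (2.61723e-06 − 5.51933e-06) = -9.59691e-11.

S_3 ≈ 162.159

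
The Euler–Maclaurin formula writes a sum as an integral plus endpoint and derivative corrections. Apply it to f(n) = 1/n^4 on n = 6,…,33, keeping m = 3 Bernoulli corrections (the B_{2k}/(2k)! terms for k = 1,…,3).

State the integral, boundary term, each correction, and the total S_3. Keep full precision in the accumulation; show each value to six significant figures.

Integral: ∫_6^33 1/x^4 dx = 0.00153393.
Endpoint term: (f(6) + f(33))/2 = (0.000771605 + 8.43226e-07)/2 = 0.000386224.
So far: 0.00192016.
k=1: B_{2}/(2)! × [f^{(1)}(33) − f^{(1)}(6)] = 1/12 × (-1.02209e-07 − (-0.000514403)) = 4.28584e-05.
After k=1: 0.00196302.
k=2: B_{4}/(4)! × [f^{(3)}(33) − f^{(3)}(6)] = −1/720 × (-2.81568e-09 − (-0.000428669)) = -5.95370e-07.
After k=2: 0.00196242.
k=3: B_{6}/(6)! × [f^{(5)}(33) − f^{(5)}(6)] = 1/30240 × (-1.44792e-10 − (-0.000666819)) = 2.20509e-08.

S_3 ≈ 0.00196244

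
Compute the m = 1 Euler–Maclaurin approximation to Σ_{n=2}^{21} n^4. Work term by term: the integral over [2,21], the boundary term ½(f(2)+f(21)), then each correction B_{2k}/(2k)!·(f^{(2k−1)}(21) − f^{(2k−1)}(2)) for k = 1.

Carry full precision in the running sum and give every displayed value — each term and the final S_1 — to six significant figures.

Integral: ∫_2^21 x^4 dx = 816814.
½[f(2) + f(21)] = ½[16.0000 + 194481] = 97248.5.
Integral + boundary = 914062.
k=1: B_{2}/(2)! × [f^{(1)}(21) − f^{(1)}(2)] = 1/12 × (37044.0 − 32.0000) = 3084.33.

S_1 ≈ 917147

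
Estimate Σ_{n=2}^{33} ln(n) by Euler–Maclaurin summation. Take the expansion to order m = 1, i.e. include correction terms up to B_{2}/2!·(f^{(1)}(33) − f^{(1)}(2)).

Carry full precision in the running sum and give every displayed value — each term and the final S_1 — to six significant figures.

S_1 ≈ 85.0541

Integral: ∫_2^33 ln(x) dx = 82.9985.
Endpoint term: (f(2) + f(33))/2 = (0.693147 + 3.49651)/2 = 2.09483.
Running total after boundary: 85.0933.
Order-1 term: 1/12 · (0.0303030 − 0.500000) = -0.0391414.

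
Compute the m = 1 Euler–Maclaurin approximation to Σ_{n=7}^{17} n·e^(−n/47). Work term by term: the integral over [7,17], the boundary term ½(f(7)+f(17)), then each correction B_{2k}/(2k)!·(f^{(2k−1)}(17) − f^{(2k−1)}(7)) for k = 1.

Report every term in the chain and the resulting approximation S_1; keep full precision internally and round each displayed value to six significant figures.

Integral: ∫_7^17 x·e^(−x/47) dx = 91.7607.
Boundary: ½(f(7) + f(17)) = ½(6.03137 + 11.8403) = 8.93585.
Running total after boundary: 100.697.
Order-1 term: 1/12 · (0.444568 − 0.733297) = -0.0240608.

S_1 ≈ 100.672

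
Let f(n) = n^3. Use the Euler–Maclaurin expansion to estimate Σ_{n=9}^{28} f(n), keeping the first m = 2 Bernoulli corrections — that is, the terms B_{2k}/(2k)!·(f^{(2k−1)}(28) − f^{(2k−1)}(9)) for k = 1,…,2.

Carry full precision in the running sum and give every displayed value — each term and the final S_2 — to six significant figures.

S_2 ≈ 163540

The integral term ∫_9^28 x^3 dx = 152024.
Boundary: ½(f(9) + f(28)) = ½(729.000 + 21952.0) = 11340.5.
Running total after boundary: 163364.
k=1: B_{2}/(2)! × [f^{(1)}(28) − f^{(1)}(9)] = 1/12 × (2352.00 − 243.000) = 175.750.
After k=1: 163540.
k=2: B_{4}/(4)! × [f^{(3)}(28) − f^{(3)}(9)] = −1/720 × (6.00000 − 6.00000) = 0.00000.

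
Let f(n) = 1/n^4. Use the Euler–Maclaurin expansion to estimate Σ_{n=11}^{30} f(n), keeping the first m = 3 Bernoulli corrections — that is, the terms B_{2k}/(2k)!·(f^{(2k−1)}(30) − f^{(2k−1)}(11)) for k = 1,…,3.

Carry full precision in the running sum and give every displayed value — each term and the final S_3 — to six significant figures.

S_3 ≈ 0.000274908

Integral: ∫_11^30 1/x^4 dx = 0.000238093.
Endpoint term: (f(11) + f(30))/2 = (6.83013e-05 + 1.23457e-06)/2 = 3.47680e-05.
Integral + boundary = 0.000272861.
Order-1 term: 1/12 · (-1.64609e-07 − (-2.48369e-05)) = 2.05602e-06.
Running total after k=1: 0.000274917.
Order-2 term: −1/720 · (-5.48697e-09 − (-6.15790e-06)) = -8.54501e-09.
Running total after k=2: 0.000274908.
Order-3 term: 1/30240 · (-3.41411e-10 − (-2.84994e-06)) = 9.42326e-11.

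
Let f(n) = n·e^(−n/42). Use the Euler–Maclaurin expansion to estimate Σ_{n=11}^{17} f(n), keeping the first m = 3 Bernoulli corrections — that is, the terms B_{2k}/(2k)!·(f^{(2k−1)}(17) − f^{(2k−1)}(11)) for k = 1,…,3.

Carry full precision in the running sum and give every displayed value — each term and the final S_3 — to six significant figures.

S_3 ≈ 69.8217

∫_11^17 x·e^(−x/42) dx evaluates to 59.9326.
½[f(11) + f(17)] = ½[8.46543 + 11.3413] = 9.90337.
So far: 69.8359.
Order-1 term: 1/12 · (0.397105 − 0.568027) = -0.0142435.
Partial sum through k=1: 69.8217.
Order-2 term: −1/720 · (0.000981506 − 0.00119456) = 2.95902e-07.
Partial sum through k=2: 69.8217.
Order-3 term: 1/30240 · (9.85201e-07 − 1.17183e-06) = -6.17142e-12.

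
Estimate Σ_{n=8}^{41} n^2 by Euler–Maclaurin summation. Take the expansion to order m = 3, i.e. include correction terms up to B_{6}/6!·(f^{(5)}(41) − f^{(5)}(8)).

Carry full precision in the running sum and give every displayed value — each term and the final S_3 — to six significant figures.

Integral: ∫_8^41 x^2 dx = 22803.0.
½[f(8) + f(41)] = ½[64.0000 + 1681.00] = 872.500.
Integral + boundary = 23675.5.
Order-1 term: 1/12 · (82.0000 − 16.0000) = 5.50000.
Partial sum through k=1: 23681.0.
Order-2 term: −1/720 · (0.00000 − 0.00000) = 0.00000.
Partial sum through k=2: 23681.0.
Order-3 term: 1/30240 · (0.00000 − 0.00000) = 0.00000.

S_3 ≈ 23681.0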